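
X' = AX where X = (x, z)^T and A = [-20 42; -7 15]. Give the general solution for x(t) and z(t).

Coefficient matrix A = [[-20, 42], [-7, 15]].
Characteristic polynomial det(A - λI) = λ^2 + 5λ - 6 = 0.
Eigenvalues λ = -6, 1.
For λ=-6: (A-λI) row 1 is [-14, 42], so an eigenvector is (-3, -1).
For λ=1: (A-λI) row 1 is [-21, 42], so an eigenvector is (2, 1).
General solution: C_1e^(-6t)(-3,-1) + C_2e^(t)(2,1).

x(t) = -3C_1e^(-6t) + 2C_2e^(t), z(t) = -C_1e^(-6t) + C_2e^(t)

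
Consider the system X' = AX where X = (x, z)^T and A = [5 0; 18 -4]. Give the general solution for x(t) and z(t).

x(t) = c_1e^(5t), z(t) = 2c_1e^(5t) + c_2e^(-4t)

Coefficient matrix A = [[5, 0], [18, -4]].
Characteristic polynomial det(A - λI) = λ^2 - λ - 20 = 0.
Eigenvalues λ = 5, -4.
For λ=5: (A-λI) row 2 is [18, -9], so an eigenvector is (1, 2).
For λ=-4: (A-λI) row 1 is [9, 0], so an eigenvector is (0, 1).
General solution: c_1e^(5t)(1,2) + c_2e^(-4t)(0,1).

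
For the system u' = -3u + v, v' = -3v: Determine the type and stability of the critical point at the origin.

stable improper node

A = [[-3,1],[0,-3]]; det(A-λI) = λ^2 + 6λ + 9.
repeated λ = -3 with a single eigenvector.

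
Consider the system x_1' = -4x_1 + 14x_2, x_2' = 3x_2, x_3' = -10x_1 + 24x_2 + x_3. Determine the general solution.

x_1(t) = K_1e^(-4t) + 2K_2e^(3t), x_2(t) = K_2e^(3t), x_3(t) = 2K_1e^(-4t) + 2K_2e^(3t) + K_3e^(t)

Coefficient matrix A = [[-4, 14, 0], [0, 3, 0], [-10, 24, 1]].
det(A - λI) = 0 gives eigenvalues λ = -4, 3, 1.
For λ=-4: eigenvector (1,0,2).
For λ=3: eigenvector (2,1,2).
For λ=1: eigenvector (0,0,1).
General solution: K_1e^(-4t)(1,0,2) + K_2e^(3t)(2,1,2) + K_3e^(t)(0,0,1).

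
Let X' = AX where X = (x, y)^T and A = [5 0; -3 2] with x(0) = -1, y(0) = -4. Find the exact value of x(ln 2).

-32

A = [[5,0],[-3,2]]; eigenvalues λ = 2, 5.
Eigenvectors: (0,1) for λ=2, (1,-1) for λ=5.
From the initial condition, c_1 = -5, c_2 = -1.
x(ln 2) = (-5)(2^2)(0) + (-1)(2^5)(1) = -32.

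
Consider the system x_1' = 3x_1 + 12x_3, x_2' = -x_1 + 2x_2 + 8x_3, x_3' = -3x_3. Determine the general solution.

Coefficient matrix A = [[3, 0, 12], [-1, 2, 8], [0, 0, -3]].
det(A - λI) = 0 gives eigenvalues λ = -3, 2, 3.
For λ=-3: eigenvector (-2,-2,1).
For λ=2: eigenvector (0,1,0).
For λ=3: eigenvector (1,-1,0).
General solution: c_1e^(-3t)(-2,-2,1) + c_2e^(2t)(0,1,0) + c_3e^(3t)(1,-1,0).

x_1(t) = -2c_1e^(-3t) + c_3e^(3t), x_2(t) = -2c_1e^(-3t) + c_2e^(2t) - c_3e^(3t), x_3(t) = c_1e^(-3t)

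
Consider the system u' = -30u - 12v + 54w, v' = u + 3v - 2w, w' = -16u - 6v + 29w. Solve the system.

Coefficient matrix A = [[-30, -12, 54], [1, 3, -2], [-16, -6, 29]].
det(A - λI) = 0 gives eigenvalues λ = 2, 3, -3.
For λ=2: eigenvector (3,1,2).
For λ=3: eigenvector (-2,1,-1).
For λ=-3: eigenvector (2,0,1).
General solution: C_1e^(2t)(3,1,2) + C_2e^(3t)(-2,1,-1) + C_3e^(-3t)(2,0,1).

u(t) = 3C_1e^(2t) - 2C_2e^(3t) + 2C_3e^(-3t), v(t) = C_1e^(2t) + C_2e^(3t), w(t) = 2C_1e^(2t) - C_2e^(3t) + C_3e^(-3t)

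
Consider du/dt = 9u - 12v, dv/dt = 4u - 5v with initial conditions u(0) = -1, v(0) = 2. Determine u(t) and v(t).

u(t) = -16e^(3t) + 15e^(t), v(t) = -8e^(3t) + 10e^(t)

Coefficient matrix A = [[9, -12], [4, -5]].
Characteristic polynomial det(A - λI) = λ^2 - 4λ + 3 = 0.
Eigenvalues λ = 1, 3.
For λ=1: (A-λI) row 1 is [8, -12], so an eigenvector is (-3, -2).
For λ=3: (A-λI) row 1 is [6, -12], so an eigenvector is (2, 1).
General solution: c_1e^(t)(-3,-2) + c_2e^(3t)(2,1).
Applying u(0)=-1, v(0)=2 gives c_1=-5, c_2=-8.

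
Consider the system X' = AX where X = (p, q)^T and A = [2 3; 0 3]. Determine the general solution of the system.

p(t) = -C_1e^(2t) + 3C_2e^(3t), q(t) = C_2e^(3t)

Coefficient matrix A = [[2, 3], [0, 3]].
Characteristic polynomial det(A - λI) = λ^2 - 5λ + 6 = 0.
Eigenvalues λ = 2, 3.
For λ=2: (A-λI) row 1 is [0, 3], so an eigenvector is (-1, 0).
For λ=3: (A-λI) row 1 is [-1, 3], so an eigenvector is (3, 1).
General solution: C_1e^(2t)(-1,0) + C_2e^(3t)(3,1).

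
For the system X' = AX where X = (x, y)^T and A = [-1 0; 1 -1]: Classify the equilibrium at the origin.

stable improper node

A = [[-1,0],[1,-1]]; det(A-λI) = λ^2 + 2λ + 1.
repeated λ = -1 with a single eigenvector.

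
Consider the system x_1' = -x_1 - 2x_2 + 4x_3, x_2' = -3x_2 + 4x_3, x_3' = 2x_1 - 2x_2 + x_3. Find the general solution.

x_1(t) = K_1e^(-3t) + K_2e^(t) - K_3e^(-t), x_2(t) = K_1e^(-3t) + K_2e^(t) - 2K_3e^(-t), x_3(t) = K_2e^(t) - K_3e^(-t)

Coefficient matrix A = [[-1, -2, 4], [0, -3, 4], [2, -2, 1]].
det(A - λI) = 0 gives eigenvalues λ = -3, 1, -1.
For λ=-3: eigenvector (1,1,0).
For λ=1: eigenvector (1,1,1).
For λ=-1: eigenvector (-1,-2,-1).
General solution: K_1e^(-3t)(1,1,0) + K_2e^(t)(1,1,1) + K_3e^(-t)(-1,-2,-1).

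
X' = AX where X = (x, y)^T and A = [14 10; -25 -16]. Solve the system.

x(t) = -c_1e^(-t)sin(5t) + c_1e^(-t)cos(5t) + c_2e^(-t)sin(5t) + c_2e^(-t)cos(5t), y(t) = c_1e^(-t)sin(5t) - 2c_1e^(-t)cos(5t) - 2c_2e^(-t)sin(5t) - c_2e^(-t)cos(5t)

Coefficient matrix A = [[14, 10], [-25, -16]].
Characteristic polynomial det(A - λI) = λ^2 + 2λ + 26 = 0.
Eigenvalues λ = -1 ± 5i (complex conjugate pair).
For λ=-1+5i: an eigenvector is (1,-2) - i(-1,1) = (1 + i, -2 - i).
A real fundamental pair from Re and Im of e^((-1+5i)t)v: X_1 = e^(-t)(cos(5t)·(1,-2) + sin(5t)·(-1,1)), X_2 = e^(-t)(sin(5t)·(1,-2) - cos(5t)·(-1,1)).
General solution: c_1X_1 + c_2X_2.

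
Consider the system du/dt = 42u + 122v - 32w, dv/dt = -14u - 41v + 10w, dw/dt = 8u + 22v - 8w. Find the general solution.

Coefficient matrix A = [[42, 122, -32], [-14, -41, 10], [8, 22, -8]].
det(A - λI) = 0 gives eigenvalues λ = -2, -1, -4.
For λ=-2: eigenvector (-7,2,-2).
For λ=-1: eigenvector (10,-3,2).
For λ=-4: eigenvector (6,-2,1).
General solution: K_1e^(-2t)(-7,2,-2) + K_2e^(-t)(10,-3,2) + K_3e^(-4t)(6,-2,1).

u(t) = -7K_1e^(-2t) + 10K_2e^(-t) + 6K_3e^(-4t), v(t) = 2K_1e^(-2t) - 3K_2e^(-t) - 2K_3e^(-4t), w(t) = -2K_1e^(-2t) + 2K_2e^(-t) + K_3e^(-4t)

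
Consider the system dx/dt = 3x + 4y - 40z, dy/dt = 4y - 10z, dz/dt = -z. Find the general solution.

Coefficient matrix A = [[3, 4, -40], [0, 4, -10], [0, 0, -1]].
det(A - λI) = 0 gives eigenvalues λ = 3, 4, -1.
For λ=3: eigenvector (1,0,0).
For λ=4: eigenvector (4,1,0).
For λ=-1: eigenvector (8,2,1).
General solution: c_1e^(3t)(1,0,0) + c_2e^(4t)(4,1,0) + c_3e^(-t)(8,2,1).

x(t) = c_1e^(3t) + 4c_2e^(4t) + 8c_3e^(-t), y(t) = c_2e^(4t) + 2c_3e^(-t), z(t) = c_3e^(-t)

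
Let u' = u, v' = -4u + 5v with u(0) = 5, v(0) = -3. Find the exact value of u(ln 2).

10

A = [[1,0],[-4,5]]; eigenvalues λ = 1, 5.
Eigenvectors: (-1,-1) for λ=1, (0,1) for λ=5.
From the initial condition, c_1 = -5, c_2 = -8.
u(ln 2) = (-5)(2^1)(-1) + (-8)(2^5)(0) = 10.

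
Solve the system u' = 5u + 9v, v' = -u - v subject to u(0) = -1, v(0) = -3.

Coefficient matrix A = [[5, 9], [-1, -1]].
Characteristic polynomial det(A - λI) = λ^2 - 4λ + 4 = 0.
Single eigenvalue λ = 2 with algebraic multiplicity 2.
Eigenvector v = (-3,1); generalized eigenvector w with (A-λI)w=v is (-1,0).
General solution: e^(2t)[C_1·v + C_2·(t·v + w)].
Applying u(0)=-1, v(0)=-3 gives C_1=-3, C_2=10.

u(t) = -30te^(2t) - e^(2t), v(t) = 10te^(2t) - 3e^(2t)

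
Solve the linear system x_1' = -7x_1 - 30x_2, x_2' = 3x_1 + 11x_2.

x_1(t) = -3c_1e^(2t)sin(3t) + c_1e^(2t)cos(3t) + c_2e^(2t)sin(3t) + 3c_2e^(2t)cos(3t), x_2(t) = c_1e^(2t)sin(3t) - c_2e^(2t)cos(3t)

Coefficient matrix A = [[-7, -30], [3, 11]].
Characteristic polynomial det(A - λI) = λ^2 - 4λ + 13 = 0.
Eigenvalues λ = 2 ± 3i (complex conjugate pair).
For λ=2+3i: an eigenvector is (1,0) - i(-3,1) = (1 + 3i, 0 - i).
A real fundamental pair from Re and Im of e^((2+3i)t)v: X_1 = e^(2t)(cos(3t)·(1,0) + sin(3t)·(-3,1)), X_2 = e^(2t)(sin(3t)·(1,0) - cos(3t)·(-3,1)).
General solution: c_1X_1 + c_2X_2.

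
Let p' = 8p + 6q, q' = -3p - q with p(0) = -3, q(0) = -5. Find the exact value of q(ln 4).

A = [[8,6],[-3,-1]]; eigenvalues λ = 2, 5.
Eigenvectors: (-1,1) for λ=2, (2,-1) for λ=5.
From the initial condition, c_1 = -13, c_2 = -8.
q(ln 4) = (-13)(4^2)(1) + (-8)(4^5)(-1) = 7984.

7984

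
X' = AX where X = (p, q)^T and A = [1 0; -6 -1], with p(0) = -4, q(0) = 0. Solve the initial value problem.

Coefficient matrix A = [[1, 0], [-6, -1]].
Characteristic polynomial det(A - λI) = λ^2 - 1 = 0.
Eigenvalues λ = 1, -1.
For λ=1: (A-λI) row 2 is [-6, -2], so an eigenvector is (1, -3).
For λ=-1: (A-λI) row 1 is [2, 0], so an eigenvector is (0, 1).
General solution: C_1e^(t)(1,-3) + C_2e^(-t)(0,1).
Applying p(0)=-4, q(0)=0 gives C_1=-4, C_2=-12.

p(t) = -4e^(t), q(t) = 12e^(t) - 12e^(-t)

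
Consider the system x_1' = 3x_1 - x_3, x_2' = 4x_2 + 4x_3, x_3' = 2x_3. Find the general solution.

Coefficient matrix A = [[3, 0, -1], [0, 4, 4], [0, 0, 2]].
det(A - λI) = 0 gives eigenvalues λ = 4, 3, 2.
For λ=4: eigenvector (0,1,0).
For λ=3: eigenvector (1,0,0).
For λ=2: eigenvector (1,-2,1).
General solution: c_1e^(4t)(0,1,0) + c_2e^(3t)(1,0,0) + c_3e^(2t)(1,-2,1).

x_1(t) = c_2e^(3t) + c_3e^(2t), x_2(t) = c_1e^(4t) - 2c_3e^(2t), x_3(t) = c_3e^(2t)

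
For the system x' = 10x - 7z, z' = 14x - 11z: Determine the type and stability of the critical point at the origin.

A = [[10,-7],[14,-11]]; det(A-λI) = λ^2 + λ - 12.
λ = -4, 3: opposite signs.

saddle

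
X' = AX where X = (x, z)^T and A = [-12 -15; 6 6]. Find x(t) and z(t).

Coefficient matrix A = [[-12, -15], [6, 6]].
Characteristic polynomial det(A - λI) = λ^2 + 6λ + 18 = 0.
Eigenvalues λ = -3 ± 3i (complex conjugate pair).
For λ=-3+3i: an eigenvector is (-2,1) - i(1,-1) = (-2 - i, 1 + i).
A real fundamental pair from Re and Im of e^((-3+3i)t)v: X_1 = e^(-3t)(cos(3t)·(-2,1) + sin(3t)·(1,-1)), X_2 = e^(-3t)(sin(3t)·(-2,1) - cos(3t)·(1,-1)).
General solution: c_1X_1 + c_2X_2.

x(t) = c_1e^(-3t)sin(3t) - 2c_1e^(-3t)cos(3t) - 2c_2e^(-3t)sin(3t) - c_2e^(-3t)cos(3t), z(t) = -c_1e^(-3t)sin(3t) + c_1e^(-3t)cos(3t) + c_2e^(-3t)sin(3t) + c_2e^(-3t)cos(3t)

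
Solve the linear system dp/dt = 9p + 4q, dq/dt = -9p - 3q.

p(t) = 2C_1e^(3t) + 2C_2te^(3t) + C_2e^(3t), q(t) = -3C_1e^(3t) - 3C_2te^(3t) - C_2e^(3t)

Coefficient matrix A = [[9, 4], [-9, -3]].
Characteristic polynomial det(A - λI) = λ^2 - 6λ + 9 = 0.
Single eigenvalue λ = 3 with algebraic multiplicity 2.
Eigenvector v = (2,-3); generalized eigenvector w with (A-λI)w=v is (1,-1).
General solution: e^(3t)[C_1·v + C_2·(t·v + w)].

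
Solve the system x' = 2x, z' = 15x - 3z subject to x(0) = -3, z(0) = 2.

x(t) = -3e^(2t), z(t) = -9e^(2t) + 11e^(-3t)

Coefficient matrix A = [[2, 0], [15, -3]].
Characteristic polynomial det(A - λI) = λ^2 + λ - 6 = 0.
Eigenvalues λ = 2, -3.
For λ=2: (A-λI) row 2 is [15, -5], so an eigenvector is (-1, -3).
For λ=-3: (A-λI) row 1 is [5, 0], so an eigenvector is (0, 1).
General solution: c_1e^(2t)(-1,-3) + c_2e^(-3t)(0,1).
Applying x(0)=-3, z(0)=2 gives c_1=3, c_2=11.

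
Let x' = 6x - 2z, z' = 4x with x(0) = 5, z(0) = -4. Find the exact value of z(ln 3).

972

A = [[6,-2],[4,0]]; eigenvalues λ = 2, 4.
Eigenvectors: (1,2) for λ=2, (-1,-1) for λ=4.
From the initial condition, c_1 = -9, c_2 = -14.
z(ln 3) = (-9)(3^2)(2) + (-14)(3^4)(-1) = 972.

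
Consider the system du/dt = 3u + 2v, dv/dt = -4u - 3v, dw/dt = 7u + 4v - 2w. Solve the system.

u(t) = C_1e^(t) - C_2e^(-t), v(t) = -C_1e^(t) + 2C_2e^(-t), w(t) = C_1e^(t) + C_2e^(-t) + C_3e^(-2t)

Coefficient matrix A = [[3, 2, 0], [-4, -3, 0], [7, 4, -2]].
det(A - λI) = 0 gives eigenvalues λ = 1, -1, -2.
For λ=1: eigenvector (1,-1,1).
For λ=-1: eigenvector (-1,2,1).
For λ=-2: eigenvector (0,0,1).
General solution: C_1e^(t)(1,-1,1) + C_2e^(-t)(-1,2,1) + C_3e^(-2t)(0,0,1).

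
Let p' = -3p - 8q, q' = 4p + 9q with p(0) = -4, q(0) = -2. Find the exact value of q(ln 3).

A = [[-3,-8],[4,9]]; eigenvalues λ = 5, 1.
Eigenvectors: (-1,1) for λ=5, (2,-1) for λ=1.
From the initial condition, c_1 = -8, c_2 = -6.
q(ln 3) = (-8)(3^5)(1) + (-6)(3^1)(-1) = -1926.

-1926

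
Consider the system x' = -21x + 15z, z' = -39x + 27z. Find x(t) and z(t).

Coefficient matrix A = [[-21, 15], [-39, 27]].
Characteristic polynomial det(A - λI) = λ^2 - 6λ + 18 = 0.
Eigenvalues λ = 3 ± 3i (complex conjugate pair).
For λ=3+3i: an eigenvector is (1,2) - i(2,3) = (1 - 2i, 2 - 3i).
A real fundamental pair from Re and Im of e^((3+3i)t)v: X_1 = e^(3t)(cos(3t)·(1,2) + sin(3t)·(2,3)), X_2 = e^(3t)(sin(3t)·(1,2) - cos(3t)·(2,3)).
General solution: K_1X_1 + K_2X_2.

x(t) = 2K_1e^(3t)sin(3t) + K_1e^(3t)cos(3t) + K_2e^(3t)sin(3t) - 2K_2e^(3t)cos(3t), z(t) = 3K_1e^(3t)sin(3t) + 2K_1e^(3t)cos(3t) + 2K_2e^(3t)sin(3t) - 3K_2e^(3t)cos(3t)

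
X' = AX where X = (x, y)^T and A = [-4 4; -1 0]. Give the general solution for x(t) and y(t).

Coefficient matrix A = [[-4, 4], [-1, 0]].
Characteristic polynomial det(A - λI) = λ^2 + 4λ + 4 = 0.
Single eigenvalue λ = -2 with algebraic multiplicity 2.
Eigenvector v = (2,1); generalized eigenvector w with (A-λI)w=v is (1,1).
General solution: e^(-2t)[c_1·v + c_2·(t·v + w)].

x(t) = 2c_1e^(-2t) + 2c_2te^(-2t) + c_2e^(-2t), y(t) = c_1e^(-2t) + c_2te^(-2t) + c_2e^(-2t)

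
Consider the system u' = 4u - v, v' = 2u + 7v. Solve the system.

u(t) = -c_1e^(6t) - c_2e^(5t), v(t) = 2c_1e^(6t) + c_2e^(5t)

Coefficient matrix A = [[4, -1], [2, 7]].
Characteristic polynomial det(A - λI) = λ^2 - 11λ + 30 = 0.
Eigenvalues λ = 6, 5.
For λ=6: (A-λI) row 1 is [-2, -1], so an eigenvector is (-1, 2).
For λ=5: (A-λI) row 1 is [-1, -1], so an eigenvector is (-1, 1).
General solution: c_1e^(6t)(-1,2) + c_2e^(5t)(-1,1).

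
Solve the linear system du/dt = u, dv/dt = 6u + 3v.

Coefficient matrix A = [[1, 0], [6, 3]].
Characteristic polynomial det(A - λI) = λ^2 - 4λ + 3 = 0.
Eigenvalues λ = 3, 1.
For λ=3: (A-λI) row 1 is [-2, 0], so an eigenvector is (0, 1).
For λ=1: (A-λI) row 2 is [6, 2], so an eigenvector is (1, -3).
General solution: c_1e^(3t)(0,1) + c_2e^(t)(1,-3).

u(t) = c_2e^(t), v(t) = c_1e^(3t) - 3c_2e^(t)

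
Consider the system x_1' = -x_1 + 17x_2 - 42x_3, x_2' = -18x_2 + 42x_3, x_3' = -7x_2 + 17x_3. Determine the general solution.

Coefficient matrix A = [[-1, 17, -42], [0, -18, 42], [0, -7, 17]].
det(A - λI) = 0 gives eigenvalues λ = 3, -4, -1.
For λ=3: eigenvector (-2,2,1).
For λ=-4: eigenvector (-3,3,1).
For λ=-1: eigenvector (1,0,0).
General solution: C_1e^(3t)(-2,2,1) + C_2e^(-4t)(-3,3,1) + C_3e^(-t)(1,0,0).

x_1(t) = -2C_1e^(3t) - 3C_2e^(-4t) + C_3e^(-t), x_2(t) = 2C_1e^(3t) + 3C_2e^(-4t), x_3(t) = C_1e^(3t) + C_2e^(-4t)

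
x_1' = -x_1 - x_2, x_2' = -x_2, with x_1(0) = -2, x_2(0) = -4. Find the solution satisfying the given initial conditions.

Coefficient matrix A = [[-1, -1], [0, -1]].
Characteristic polynomial det(A - λI) = λ^2 + 2λ + 1 = 0.
Single eigenvalue λ = -1 with algebraic multiplicity 2.
Eigenvector v = (1,0); generalized eigenvector w with (A-λI)w=v is (2,-1).
General solution: e^(-t)[K_1·v + K_2·(t·v + w)].
Applying x_1(0)=-2, x_2(0)=-4 gives K_1=-10, K_2=4.

x_1(t) = 4te^(-t) - 2e^(-t), x_2(t) = -4e^(-t)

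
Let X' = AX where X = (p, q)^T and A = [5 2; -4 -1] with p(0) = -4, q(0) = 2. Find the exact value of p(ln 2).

-44

A = [[5,2],[-4,-1]]; eigenvalues λ = 3, 1.
Eigenvectors: (-1,1) for λ=3, (-1,2) for λ=1.
From the initial condition, c_1 = 6, c_2 = -2.
p(ln 2) = (6)(2^3)(-1) + (-2)(2^1)(-1) = -44.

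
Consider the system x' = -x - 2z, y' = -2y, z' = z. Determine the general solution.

x(t) = K_2e^(-t) - K_3e^(t), y(t) = K_1e^(-2t), z(t) = K_3e^(t)

Coefficient matrix A = [[-1, 0, -2], [0, -2, 0], [0, 0, 1]].
det(A - λI) = 0 gives eigenvalues λ = -2, -1, 1.
For λ=-2: eigenvector (0,1,0).
For λ=-1: eigenvector (1,0,0).
For λ=1: eigenvector (-1,0,1).
General solution: K_1e^(-2t)(0,1,0) + K_2e^(-t)(1,0,0) + K_3e^(t)(-1,0,1).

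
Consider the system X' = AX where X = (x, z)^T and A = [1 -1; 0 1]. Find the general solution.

x(t) = -c_1e^(t) - c_2te^(t) + 3c_2e^(t), z(t) = c_2e^(t)

Coefficient matrix A = [[1, -1], [0, 1]].
Characteristic polynomial det(A - λI) = λ^2 - 2λ + 1 = 0.
Single eigenvalue λ = 1 with algebraic multiplicity 2.
Eigenvector v = (-1,0); generalized eigenvector w with (A-λI)w=v is (3,1).
General solution: e^(t)[c_1·v + c_2·(t·v + w)].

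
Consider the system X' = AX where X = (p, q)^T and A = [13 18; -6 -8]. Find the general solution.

p(t) = -3K_1e^(t) - 2K_2e^(4t), q(t) = 2K_1e^(t) + K_2e^(4t)

Coefficient matrix A = [[13, 18], [-6, -8]].
Characteristic polynomial det(A - λI) = λ^2 - 5λ + 4 = 0.
Eigenvalues λ = 1, 4.
For λ=1: (A-λI) row 1 is [12, 18], so an eigenvector is (-3, 2).
For λ=4: (A-λI) row 1 is [9, 18], so an eigenvector is (-2, 1).
General solution: K_1e^(t)(-3,2) + K_2e^(4t)(-2,1).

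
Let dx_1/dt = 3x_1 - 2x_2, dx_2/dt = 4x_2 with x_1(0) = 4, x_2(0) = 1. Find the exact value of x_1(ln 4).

-128

A = [[3,-2],[0,4]]; eigenvalues λ = 4, 3.
Eigenvectors: (2,-1) for λ=4, (-1,0) for λ=3.
From the initial condition, c_1 = -1, c_2 = -6.
x_1(ln 4) = (-1)(4^4)(2) + (-6)(4^3)(-1) = -128.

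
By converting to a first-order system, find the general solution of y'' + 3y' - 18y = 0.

y(t) = K_1e^(-6t) + K_2e^(3t)

Let x_1 = y, x_2 = y'. Then x_1' = x_2 and x_2' = 18x_1 - 3x_2.
A = [[0,1],[18,-3]]; det(A-λI) = λ^2 + 3λ - 18.
Eigenvalues λ = -6, 3 with eigenvectors (1,-6), (1,3).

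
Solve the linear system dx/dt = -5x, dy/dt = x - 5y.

x(t) = -c_2e^(-5t), y(t) = -c_1e^(-5t) - c_2te^(-5t) + 2c_2e^(-5t)

Coefficient matrix A = [[-5, 0], [1, -5]].
Characteristic polynomial det(A - λI) = λ^2 + 10λ + 25 = 0.
Single eigenvalue λ = -5 with algebraic multiplicity 2.
Eigenvector v = (0,-1); generalized eigenvector w with (A-λI)w=v is (-1,2).
General solution: e^(-5t)[c_1·v + c_2·(t·v + w)].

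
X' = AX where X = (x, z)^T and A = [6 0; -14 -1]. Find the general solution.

x(t) = -K_1e^(6t), z(t) = 2K_1e^(6t) - K_2e^(-t)

Coefficient matrix A = [[6, 0], [-14, -1]].
Characteristic polynomial det(A - λI) = λ^2 - 5λ - 6 = 0.
Eigenvalues λ = 6, -1.
For λ=6: (A-λI) row 2 is [-14, -7], so an eigenvector is (-1, 2).
For λ=-1: (A-λI) row 1 is [7, 0], so an eigenvector is (0, -1).
General solution: K_1e^(6t)(-1,2) + K_2e^(-t)(0,-1).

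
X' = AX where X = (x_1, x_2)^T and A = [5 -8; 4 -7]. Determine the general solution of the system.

Coefficient matrix A = [[5, -8], [4, -7]].
Characteristic polynomial det(A - λI) = λ^2 + 2λ - 3 = 0.
Eigenvalues λ = -3, 1.
For λ=-3: (A-λI) row 1 is [8, -8], so an eigenvector is (-1, -1).
For λ=1: (A-λI) row 1 is [4, -8], so an eigenvector is (2, 1).
General solution: c_1e^(-3t)(-1,-1) + c_2e^(t)(2,1).

x_1(t) = -c_1e^(-3t) + 2c_2e^(t), x_2(t) = -c_1e^(-3t) + c_2e^(t)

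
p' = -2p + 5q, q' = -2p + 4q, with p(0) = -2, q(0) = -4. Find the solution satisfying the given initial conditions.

Coefficient matrix A = [[-2, 5], [-2, 4]].
Characteristic polynomial det(A - λI) = λ^2 - 2λ + 2 = 0.
Eigenvalues λ = 1 ± i (complex conjugate pair).
For λ=1+i: an eigenvector is (2,1) - i(-1,-1) = (2 + i, 1 + i).
A real fundamental pair from Re and Im of e^((1+i)t)v: X_1 = e^(t)(cos(t)·(2,1) + sin(t)·(-1,-1)), X_2 = e^(t)(sin(t)·(2,1) - cos(t)·(-1,-1)).
General solution: C_1X_1 + C_2X_2.
Applying p(0)=-2, q(0)=-4 gives C_1=2, C_2=-6.

p(t) = -14e^(t)sin(t) - 2e^(t)cos(t), q(t) = -8e^(t)sin(t) - 4e^(t)cos(t)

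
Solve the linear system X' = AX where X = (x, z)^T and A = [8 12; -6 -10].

Coefficient matrix A = [[8, 12], [-6, -10]].
Characteristic polynomial det(A - λI) = λ^2 + 2λ - 8 = 0.
Eigenvalues λ = -4, 2.
For λ=-4: (A-λI) row 1 is [12, 12], so an eigenvector is (-1, 1).
For λ=2: (A-λI) row 1 is [6, 12], so an eigenvector is (-2, 1).
General solution: K_1e^(-4t)(-1,1) + K_2e^(2t)(-2,1).

x(t) = -K_1e^(-4t) - 2K_2e^(2t), z(t) = K_1e^(-4t) + K_2e^(2t)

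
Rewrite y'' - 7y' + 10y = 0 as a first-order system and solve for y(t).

y(t) = K_1e^(5t) + K_2e^(2t)

Let x_1 = y, x_2 = y'. Then x_1' = x_2 and x_2' = -10x_1 + 7x_2.
A = [[0,1],[-10,7]]; det(A-λI) = λ^2 - 7λ + 10.
Eigenvalues λ = 5, 2 with eigenvectors (1,5), (1,2).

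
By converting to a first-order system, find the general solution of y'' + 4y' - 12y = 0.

Let x_1 = y, x_2 = y'. Then x_1' = x_2 and x_2' = 12x_1 - 4x_2.
A = [[0,1],[12,-4]]; det(A-λI) = λ^2 + 4λ - 12.
Eigenvalues λ = 2, -6 with eigenvectors (1,2), (1,-6).

y(t) = K_1e^(2t) + K_2e^(-6t)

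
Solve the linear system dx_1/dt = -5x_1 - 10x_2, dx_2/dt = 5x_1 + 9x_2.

x_1(t) = 3K_1e^(2t)sin(t) + K_1e^(2t)cos(t) + K_2e^(2t)sin(t) - 3K_2e^(2t)cos(t), x_2(t) = -2K_1e^(2t)sin(t) - K_1e^(2t)cos(t) - K_2e^(2t)sin(t) + 2K_2e^(2t)cos(t)

Coefficient matrix A = [[-5, -10], [5, 9]].
Characteristic polynomial det(A - λI) = λ^2 - 4λ + 5 = 0.
Eigenvalues λ = 2 ± i (complex conjugate pair).
For λ=2+i: an eigenvector is (1,-1) - i(3,-2) = (1 - 3i, -1 + 2i).
A real fundamental pair from Re and Im of e^((2+i)t)v: X_1 = e^(2t)(cos(t)·(1,-1) + sin(t)·(3,-2)), X_2 = e^(2t)(sin(t)·(1,-1) - cos(t)·(3,-2)).
General solution: K_1X_1 + K_2X_2.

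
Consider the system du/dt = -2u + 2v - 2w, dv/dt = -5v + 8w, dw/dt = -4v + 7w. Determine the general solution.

Coefficient matrix A = [[-2, 2, -2], [0, -5, 8], [0, -4, 7]].
det(A - λI) = 0 gives eigenvalues λ = -2, -1, 3.
For λ=-2: eigenvector (1,0,0).
For λ=-1: eigenvector (2,2,1).
For λ=3: eigenvector (0,1,1).
General solution: C_1e^(-2t)(1,0,0) + C_2e^(-t)(2,2,1) + C_3e^(3t)(0,1,1).

u(t) = C_1e^(-2t) + 2C_2e^(-t), v(t) = 2C_2e^(-t) + C_3e^(3t), w(t) = C_2e^(-t) + C_3e^(3t)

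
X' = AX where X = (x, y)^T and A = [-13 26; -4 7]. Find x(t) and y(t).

x(t) = 3K_1e^(-3t)sin(2t) + 2K_1e^(-3t)cos(2t) + 2K_2e^(-3t)sin(2t) - 3K_2e^(-3t)cos(2t), y(t) = K_1e^(-3t)sin(2t) + K_1e^(-3t)cos(2t) + K_2e^(-3t)sin(2t) - K_2e^(-3t)cos(2t)

Coefficient matrix A = [[-13, 26], [-4, 7]].
Characteristic polynomial det(A - λI) = λ^2 + 6λ + 13 = 0.
Eigenvalues λ = -3 ± 2i (complex conjugate pair).
For λ=-3+2i: an eigenvector is (2,1) - i(3,1) = (2 - 3i, 1 - i).
A real fundamental pair from Re and Im of e^((-3+2i)t)v: X_1 = e^(-3t)(cos(2t)·(2,1) + sin(2t)·(3,1)), X_2 = e^(-3t)(sin(2t)·(2,1) - cos(2t)·(3,1)).
General solution: K_1X_1 + K_2X_2.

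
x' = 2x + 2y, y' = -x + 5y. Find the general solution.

Coefficient matrix A = [[2, 2], [-1, 5]].
Characteristic polynomial det(A - λI) = λ^2 - 7λ + 12 = 0.
Eigenvalues λ = 4, 3.
For λ=4: (A-λI) row 1 is [-2, 2], so an eigenvector is (1, 1).
For λ=3: (A-λI) row 1 is [-1, 2], so an eigenvector is (2, 1).
General solution: c_1e^(4t)(1,1) + c_2e^(3t)(2,1).

x(t) = c_1e^(4t) + 2c_2e^(3t), y(t) = c_1e^(4t) + c_2e^(3t)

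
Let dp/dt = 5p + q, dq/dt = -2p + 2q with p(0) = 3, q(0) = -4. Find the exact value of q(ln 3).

A = [[5,1],[-2,2]]; eigenvalues λ = 3, 4.
Eigenvectors: (-1,2) for λ=3, (1,-1) for λ=4.
From the initial condition, c_1 = -1, c_2 = 2.
q(ln 3) = (-1)(3^3)(2) + (2)(3^4)(-1) = -216.

-216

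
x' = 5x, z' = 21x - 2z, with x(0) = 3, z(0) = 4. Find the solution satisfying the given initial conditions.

x(t) = 3e^(5t), z(t) = 9e^(5t) - 5e^(-2t)

Coefficient matrix A = [[5, 0], [21, -2]].
Characteristic polynomial det(A - λI) = λ^2 - 3λ - 10 = 0.
Eigenvalues λ = -2, 5.
For λ=-2: (A-λI) row 1 is [7, 0], so an eigenvector is (0, 1).
For λ=5: (A-λI) row 2 is [21, -7], so an eigenvector is (-1, -3).
General solution: C_1e^(-2t)(0,1) + C_2e^(5t)(-1,-3).
Applying x(0)=3, z(0)=4 gives C_1=-5, C_2=-3.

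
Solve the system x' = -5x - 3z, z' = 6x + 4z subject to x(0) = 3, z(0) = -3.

x(t) = 3e^(-2t), z(t) = -3e^(-2t)

Coefficient matrix A = [[-5, -3], [6, 4]].
Characteristic polynomial det(A - λI) = λ^2 + λ - 2 = 0.
Eigenvalues λ = 1, -2.
For λ=1: (A-λI) row 1 is [-6, -3], so an eigenvector is (-1, 2).
For λ=-2: (A-λI) row 1 is [-3, -3], so an eigenvector is (-1, 1).
General solution: K_1e^(t)(-1,2) + K_2e^(-2t)(-1,1).
Applying x(0)=3, z(0)=-3 gives K_1=0, K_2=-3.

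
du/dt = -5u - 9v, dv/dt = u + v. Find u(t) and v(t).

Coefficient matrix A = [[-5, -9], [1, 1]].
Characteristic polynomial det(A - λI) = λ^2 + 4λ + 4 = 0.
Single eigenvalue λ = -2 with algebraic multiplicity 2.
Eigenvector v = (3,-1); generalized eigenvector w with (A-λI)w=v is (2,-1).
General solution: e^(-2t)[c_1·v + c_2·(t·v + w)].

u(t) = 3c_1e^(-2t) + 3c_2te^(-2t) + 2c_2e^(-2t), v(t) = -c_1e^(-2t) - c_2te^(-2t) - c_2e^(-2t)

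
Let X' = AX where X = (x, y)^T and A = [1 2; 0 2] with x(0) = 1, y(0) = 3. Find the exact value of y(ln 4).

48

A = [[1,2],[0,2]]; eigenvalues λ = 2, 1.
Eigenvectors: (2,1) for λ=2, (1,0) for λ=1.
From the initial condition, c_1 = 3, c_2 = -5.
y(ln 4) = (3)(4^2)(1) + (-5)(4^1)(0) = 48.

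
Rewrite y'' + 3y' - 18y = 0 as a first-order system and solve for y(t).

y(t) = c_1e^(3t) + c_2e^(-6t)

Let x_1 = y, x_2 = y'. Then x_1' = x_2 and x_2' = 18x_1 - 3x_2.
A = [[0,1],[18,-3]]; det(A-λI) = λ^2 + 3λ - 18.
Eigenvalues λ = 3, -6 with eigenvectors (1,3), (1,-6).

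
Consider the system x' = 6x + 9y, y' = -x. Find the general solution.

x(t) = 3c_1e^(3t) + 3c_2te^(3t) - 2c_2e^(3t), y(t) = -c_1e^(3t) - c_2te^(3t) + c_2e^(3t)

Coefficient matrix A = [[6, 9], [-1, 0]].
Characteristic polynomial det(A - λI) = λ^2 - 6λ + 9 = 0.
Single eigenvalue λ = 3 with algebraic multiplicity 2.
Eigenvector v = (3,-1); generalized eigenvector w with (A-λI)w=v is (-2,1).
General solution: e^(3t)[c_1·v + c_2·(t·v + w)].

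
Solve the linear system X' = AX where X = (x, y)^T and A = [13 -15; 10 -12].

x(t) = -3C_1e^(3t) + C_2e^(-2t), y(t) = -2C_1e^(3t) + C_2e^(-2t)

Coefficient matrix A = [[13, -15], [10, -12]].
Characteristic polynomial det(A - λI) = λ^2 - λ - 6 = 0.
Eigenvalues λ = 3, -2.
For λ=3: (A-λI) row 1 is [10, -15], so an eigenvector is (-3, -2).
For λ=-2: (A-λI) row 1 is [15, -15], so an eigenvector is (1, 1).
General solution: C_1e^(3t)(-3,-2) + C_2e^(-2t)(1,1).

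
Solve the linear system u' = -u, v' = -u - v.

Coefficient matrix A = [[-1, 0], [-1, -1]].
Characteristic polynomial det(A - λI) = λ^2 + 2λ + 1 = 0.
Single eigenvalue λ = -1 with algebraic multiplicity 2.
Eigenvector v = (0,-1); generalized eigenvector w with (A-λI)w=v is (1,-3).
General solution: e^(-t)[K_1·v + K_2·(t·v + w)].

u(t) = K_2e^(-t), v(t) = -K_1e^(-t) - K_2te^(-t) - 3K_2e^(-t)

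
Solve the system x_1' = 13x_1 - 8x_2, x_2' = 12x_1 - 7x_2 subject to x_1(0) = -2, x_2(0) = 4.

Coefficient matrix A = [[13, -8], [12, -7]].
Characteristic polynomial det(A - λI) = λ^2 - 6λ + 5 = 0.
Eigenvalues λ = 5, 1.
For λ=5: (A-λI) row 1 is [8, -8], so an eigenvector is (1, 1).
For λ=1: (A-λI) row 1 is [12, -8], so an eigenvector is (2, 3).
General solution: c_1e^(5t)(1,1) + c_2e^(t)(2,3).
Applying x_1(0)=-2, x_2(0)=4 gives c_1=-14, c_2=6.

x_1(t) = -14e^(5t) + 12e^(t), x_2(t) = -14e^(5t) + 18e^(t)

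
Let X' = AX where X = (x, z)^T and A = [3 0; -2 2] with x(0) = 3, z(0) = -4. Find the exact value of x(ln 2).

24

A = [[3,0],[-2,2]]; eigenvalues λ = 3, 2.
Eigenvectors: (1,-2) for λ=3, (0,-1) for λ=2.
From the initial condition, c_1 = 3, c_2 = -2.
x(ln 2) = (3)(2^3)(1) + (-2)(2^2)(0) = 24.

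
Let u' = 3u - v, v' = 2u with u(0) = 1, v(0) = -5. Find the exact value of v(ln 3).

27

A = [[3,-1],[2,0]]; eigenvalues λ = 1, 2.
Eigenvectors: (1,2) for λ=1, (-1,-1) for λ=2.
From the initial condition, c_1 = -6, c_2 = -7.
v(ln 3) = (-6)(3^1)(2) + (-7)(3^2)(-1) = 27.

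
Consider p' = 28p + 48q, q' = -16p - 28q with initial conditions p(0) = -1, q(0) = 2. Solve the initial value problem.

Coefficient matrix A = [[28, 48], [-16, -28]].
Characteristic polynomial det(A - λI) = λ^2 - 16 = 0.
Eigenvalues λ = 4, -4.
For λ=4: (A-λI) row 1 is [24, 48], so an eigenvector is (2, -1).
For λ=-4: (A-λI) row 1 is [32, 48], so an eigenvector is (-3, 2).
General solution: C_1e^(4t)(2,-1) + C_2e^(-4t)(-3,2).
Applying p(0)=-1, q(0)=2 gives C_1=4, C_2=3.

p(t) = 8e^(4t) - 9e^(-4t), q(t) = -4e^(4t) + 6e^(-4t)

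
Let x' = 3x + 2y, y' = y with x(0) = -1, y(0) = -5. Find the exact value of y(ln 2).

A = [[3,2],[0,1]]; eigenvalues λ = 3, 1.
Eigenvectors: (-1,0) for λ=3, (-1,1) for λ=1.
From the initial condition, c_1 = 6, c_2 = -5.
y(ln 2) = (6)(2^3)(0) + (-5)(2^1)(1) = -10.

-10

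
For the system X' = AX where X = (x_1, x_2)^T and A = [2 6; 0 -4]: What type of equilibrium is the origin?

saddle

A = [[2,6],[0,-4]]; det(A-λI) = λ^2 + 2λ - 8.
λ = -4, 2: opposite signs.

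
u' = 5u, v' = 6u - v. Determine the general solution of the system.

Coefficient matrix A = [[5, 0], [6, -1]].
Characteristic polynomial det(A - λI) = λ^2 - 4λ - 5 = 0.
Eigenvalues λ = -1, 5.
For λ=-1: (A-λI) row 1 is [6, 0], so an eigenvector is (0, -1).
For λ=5: (A-λI) row 2 is [6, -6], so an eigenvector is (1, 1).
General solution: c_1e^(-t)(0,-1) + c_2e^(5t)(1,1).

u(t) = c_2e^(5t), v(t) = -c_1e^(-t) + c_2e^(5t)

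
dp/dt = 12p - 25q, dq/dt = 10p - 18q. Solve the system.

p(t) = c_1e^(-3t)sin(5t) + 2c_1e^(-3t)cos(5t) + 2c_2e^(-3t)sin(5t) - c_2e^(-3t)cos(5t), q(t) = c_1e^(-3t)sin(5t) + c_1e^(-3t)cos(5t) + c_2e^(-3t)sin(5t) - c_2e^(-3t)cos(5t)

Coefficient matrix A = [[12, -25], [10, -18]].
Characteristic polynomial det(A - λI) = λ^2 + 6λ + 34 = 0.
Eigenvalues λ = -3 ± 5i (complex conjugate pair).
For λ=-3+5i: an eigenvector is (2,1) - i(1,1) = (2 - i, 1 - i).
A real fundamental pair from Re and Im of e^((-3+5i)t)v: X_1 = e^(-3t)(cos(5t)·(2,1) + sin(5t)·(1,1)), X_2 = e^(-3t)(sin(5t)·(2,1) - cos(5t)·(1,1)).
General solution: c_1X_1 + c_2X_2.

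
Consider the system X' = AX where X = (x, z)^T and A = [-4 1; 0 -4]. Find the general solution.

Coefficient matrix A = [[-4, 1], [0, -4]].
Characteristic polynomial det(A - λI) = λ^2 + 8λ + 16 = 0.
Single eigenvalue λ = -4 with algebraic multiplicity 2.
Eigenvector v = (-1,0); generalized eigenvector w with (A-λI)w=v is (-2,-1).
General solution: e^(-4t)[c_1·v + c_2·(t·v + w)].

x(t) = -c_1e^(-4t) - c_2te^(-4t) - 2c_2e^(-4t), z(t) = -c_2e^(-4t)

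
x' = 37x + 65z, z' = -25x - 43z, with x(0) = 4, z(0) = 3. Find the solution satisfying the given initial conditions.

x(t) = 71e^(-3t)sin(5t) + 4e^(-3t)cos(5t), z(t) = -44e^(-3t)sin(5t) + 3e^(-3t)cos(5t)

Coefficient matrix A = [[37, 65], [-25, -43]].
Characteristic polynomial det(A - λI) = λ^2 + 6λ + 34 = 0.
Eigenvalues λ = -3 ± 5i (complex conjugate pair).
For λ=-3+5i: an eigenvector is (2,-1) - i(3,-2) = (2 - 3i, -1 + 2i).
A real fundamental pair from Re and Im of e^((-3+5i)t)v: X_1 = e^(-3t)(cos(5t)·(2,-1) + sin(5t)·(3,-2)), X_2 = e^(-3t)(sin(5t)·(2,-1) - cos(5t)·(3,-2)).
General solution: c_1X_1 + c_2X_2.
Applying x(0)=4, z(0)=3 gives c_1=17, c_2=10.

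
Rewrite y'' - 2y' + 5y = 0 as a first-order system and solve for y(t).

Let x_1 = y, x_2 = y'. Then x_1' = x_2 and x_2' = -5x_1 + 2x_2.
A = [[0,1],[-5,2]]; det(A-λI) = λ^2 - 2λ + 5.
Eigenvalues λ = 1 ± 2i.

y(t) = c_1e^(t)cos(2t) + c_2e^(t)sin(2t)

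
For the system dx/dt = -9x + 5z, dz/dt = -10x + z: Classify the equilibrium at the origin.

stable spiral

A = [[-9,5],[-10,1]]; det(A-λI) = λ^2 + 8λ + 41.
λ = -4 ± 5i: negative real part.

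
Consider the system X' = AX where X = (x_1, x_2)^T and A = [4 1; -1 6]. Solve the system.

x_1(t) = -K_1e^(5t) - K_2te^(5t) + K_2e^(5t), x_2(t) = -K_1e^(5t) - K_2te^(5t)

Coefficient matrix A = [[4, 1], [-1, 6]].
Characteristic polynomial det(A - λI) = λ^2 - 10λ + 25 = 0.
Single eigenvalue λ = 5 with algebraic multiplicity 2.
Eigenvector v = (-1,-1); generalized eigenvector w with (A-λI)w=v is (1,0).
General solution: e^(5t)[K_1·v + K_2·(t·v + w)].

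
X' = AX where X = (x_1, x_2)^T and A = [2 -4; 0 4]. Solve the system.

x_1(t) = 2c_1e^(4t) - c_2e^(2t), x_2(t) = -c_1e^(4t)

Coefficient matrix A = [[2, -4], [0, 4]].
Characteristic polynomial det(A - λI) = λ^2 - 6λ + 8 = 0.
Eigenvalues λ = 4, 2.
For λ=4: (A-λI) row 1 is [-2, -4], so an eigenvector is (2, -1).
For λ=2: (A-λI) row 1 is [0, -4], so an eigenvector is (-1, 0).
General solution: c_1e^(4t)(2,-1) + c_2e^(2t)(-1,0).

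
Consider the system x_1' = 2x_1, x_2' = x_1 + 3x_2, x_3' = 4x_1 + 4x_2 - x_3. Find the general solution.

x_1(t) = c_1e^(2t), x_2(t) = -c_1e^(2t) + c_2e^(3t), x_3(t) = c_2e^(3t) + c_3e^(-t)

Coefficient matrix A = [[2, 0, 0], [1, 3, 0], [4, 4, -1]].
det(A - λI) = 0 gives eigenvalues λ = 2, 3, -1.
For λ=2: eigenvector (1,-1,0).
For λ=3: eigenvector (0,1,1).
For λ=-1: eigenvector (0,0,1).
General solution: c_1e^(2t)(1,-1,0) + c_2e^(3t)(0,1,1) + c_3e^(-t)(0,0,1).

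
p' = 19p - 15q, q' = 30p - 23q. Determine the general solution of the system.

Coefficient matrix A = [[19, -15], [30, -23]].
Characteristic polynomial det(A - λI) = λ^2 + 4λ + 13 = 0.
Eigenvalues λ = -2 ± 3i (complex conjugate pair).
For λ=-2+3i: an eigenvector is (1,1) - i(2,3) = (1 - 2i, 1 - 3i).
A real fundamental pair from Re and Im of e^((-2+3i)t)v: X_1 = e^(-2t)(cos(3t)·(1,1) + sin(3t)·(2,3)), X_2 = e^(-2t)(sin(3t)·(1,1) - cos(3t)·(2,3)).
General solution: C_1X_1 + C_2X_2.

p(t) = 2C_1e^(-2t)sin(3t) + C_1e^(-2t)cos(3t) + C_2e^(-2t)sin(3t) - 2C_2e^(-2t)cos(3t), q(t) = 3C_1e^(-2t)sin(3t) + C_1e^(-2t)cos(3t) + C_2e^(-2t)sin(3t) - 3C_2e^(-2t)cos(3t)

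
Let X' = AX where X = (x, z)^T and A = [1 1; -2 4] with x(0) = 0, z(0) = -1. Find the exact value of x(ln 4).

-48

A = [[1,1],[-2,4]]; eigenvalues λ = 2, 3.
Eigenvectors: (-1,-1) for λ=2, (1,2) for λ=3.
From the initial condition, c_1 = -1, c_2 = -1.
x(ln 4) = (-1)(4^2)(-1) + (-1)(4^3)(1) = -48.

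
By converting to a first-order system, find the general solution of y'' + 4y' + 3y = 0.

y(t) = C_1e^(-3t) + C_2e^(-t)

Let x_1 = y, x_2 = y'. Then x_1' = x_2 and x_2' = -3x_1 - 4x_2.
A = [[0,1],[-3,-4]]; det(A-λI) = λ^2 + 4λ + 3.
Eigenvalues λ = -3, -1 with eigenvectors (1,-3), (1,-1).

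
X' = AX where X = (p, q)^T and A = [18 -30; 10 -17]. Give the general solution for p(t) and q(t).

p(t) = 2C_1e^(3t) - 3C_2e^(-2t), q(t) = C_1e^(3t) - 2C_2e^(-2t)

Coefficient matrix A = [[18, -30], [10, -17]].
Characteristic polynomial det(A - λI) = λ^2 - λ - 6 = 0.
Eigenvalues λ = 3, -2.
For λ=3: (A-λI) row 1 is [15, -30], so an eigenvector is (2, 1).
For λ=-2: (A-λI) row 1 is [20, -30], so an eigenvector is (-3, -2).
General solution: C_1e^(3t)(2,1) + C_2e^(-2t)(-3,-2).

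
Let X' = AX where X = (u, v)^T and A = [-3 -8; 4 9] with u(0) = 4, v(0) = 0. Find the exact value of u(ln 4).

A = [[-3,-8],[4,9]]; eigenvalues λ = 5, 1.
Eigenvectors: (1,-1) for λ=5, (-2,1) for λ=1.
From the initial condition, c_1 = -4, c_2 = -4.
u(ln 4) = (-4)(4^5)(1) + (-4)(4^1)(-2) = -4064.

-4064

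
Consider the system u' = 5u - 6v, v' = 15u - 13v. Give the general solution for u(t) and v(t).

u(t) = -c_1e^(-4t)sin(3t) + c_1e^(-4t)cos(3t) + c_2e^(-4t)sin(3t) + c_2e^(-4t)cos(3t), v(t) = -c_1e^(-4t)sin(3t) + 2c_1e^(-4t)cos(3t) + 2c_2e^(-4t)sin(3t) + c_2e^(-4t)cos(3t)

Coefficient matrix A = [[5, -6], [15, -13]].
Characteristic polynomial det(A - λI) = λ^2 + 8λ + 25 = 0.
Eigenvalues λ = -4 ± 3i (complex conjugate pair).
For λ=-4+3i: an eigenvector is (1,2) - i(-1,-1) = (1 + i, 2 + i).
A real fundamental pair from Re and Im of e^((-4+3i)t)v: X_1 = e^(-4t)(cos(3t)·(1,2) + sin(3t)·(-1,-1)), X_2 = e^(-4t)(sin(3t)·(1,2) - cos(3t)·(-1,-1)).
General solution: c_1X_1 + c_2X_2.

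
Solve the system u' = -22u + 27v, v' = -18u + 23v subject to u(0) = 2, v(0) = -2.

Coefficient matrix A = [[-22, 27], [-18, 23]].
Characteristic polynomial det(A - λI) = λ^2 - λ - 20 = 0.
Eigenvalues λ = -4, 5.
For λ=-4: (A-λI) row 1 is [-18, 27], so an eigenvector is (-3, -2).
For λ=5: (A-λI) row 1 is [-27, 27], so an eigenvector is (1, 1).
General solution: K_1e^(-4t)(-3,-2) + K_2e^(5t)(1,1).
Applying u(0)=2, v(0)=-2 gives K_1=-4, K_2=-10.

u(t) = -10e^(5t) + 12e^(-4t), v(t) = -10e^(5t) + 8e^(-4t)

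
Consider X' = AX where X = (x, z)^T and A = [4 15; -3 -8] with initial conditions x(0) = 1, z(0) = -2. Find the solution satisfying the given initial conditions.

Coefficient matrix A = [[4, 15], [-3, -8]].
Characteristic polynomial det(A - λI) = λ^2 + 4λ + 13 = 0.
Eigenvalues λ = -2 ± 3i (complex conjugate pair).
For λ=-2+3i: an eigenvector is (2,-1) - i(-1,0) = (2 + i, -1).
A real fundamental pair from Re and Im of e^((-2+3i)t)v: X_1 = e^(-2t)(cos(3t)·(2,-1) + sin(3t)·(-1,0)), X_2 = e^(-2t)(sin(3t)·(2,-1) - cos(3t)·(-1,0)).
General solution: K_1X_1 + K_2X_2.
Applying x(0)=1, z(0)=-2 gives K_1=2, K_2=-3.

x(t) = -8e^(-2t)sin(3t) + e^(-2t)cos(3t), z(t) = 3e^(-2t)sin(3t) - 2e^(-2t)cos(3t)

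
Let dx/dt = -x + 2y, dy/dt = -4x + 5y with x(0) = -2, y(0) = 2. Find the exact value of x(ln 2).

20

A = [[-1,2],[-4,5]]; eigenvalues λ = 3, 1.
Eigenvectors: (-1,-2) for λ=3, (-1,-1) for λ=1.
From the initial condition, c_1 = -4, c_2 = 6.
x(ln 2) = (-4)(2^3)(-1) + (6)(2^1)(-1) = 20.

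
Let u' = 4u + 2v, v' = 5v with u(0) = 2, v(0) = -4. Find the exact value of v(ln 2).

A = [[4,2],[0,5]]; eigenvalues λ = 5, 4.
Eigenvectors: (-2,-1) for λ=5, (-1,0) for λ=4.
From the initial condition, c_1 = 4, c_2 = -10.
v(ln 2) = (4)(2^5)(-1) + (-10)(2^4)(0) = -128.

-128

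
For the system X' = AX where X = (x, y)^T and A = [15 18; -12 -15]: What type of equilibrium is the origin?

saddle

A = [[15,18],[-12,-15]]; det(A-λI) = λ^2 - 9.
λ = 3, -3: opposite signs.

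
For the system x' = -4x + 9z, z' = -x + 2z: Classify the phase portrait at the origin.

stable improper node

A = [[-4,9],[-1,2]]; det(A-λI) = λ^2 + 2λ + 1.
repeated λ = -1 with a single eigenvector.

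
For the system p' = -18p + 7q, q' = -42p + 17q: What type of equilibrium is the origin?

saddle

A = [[-18,7],[-42,17]]; det(A-λI) = λ^2 + λ - 12.
λ = 3, -4: opposite signs.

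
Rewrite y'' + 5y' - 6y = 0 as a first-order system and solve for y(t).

Let x_1 = y, x_2 = y'. Then x_1' = x_2 and x_2' = 6x_1 - 5x_2.
A = [[0,1],[6,-5]]; det(A-λI) = λ^2 + 5λ - 6.
Eigenvalues λ = -6, 1 with eigenvectors (1,-6), (1,1).

y(t) = K_1e^(-6t) + K_2e^(t)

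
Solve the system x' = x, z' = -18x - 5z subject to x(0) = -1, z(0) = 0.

x(t) = -e^(t), z(t) = 3e^(t) - 3e^(-5t)

Coefficient matrix A = [[1, 0], [-18, -5]].
Characteristic polynomial det(A - λI) = λ^2 + 4λ - 5 = 0.
Eigenvalues λ = -5, 1.
For λ=-5: (A-λI) row 1 is [6, 0], so an eigenvector is (0, -1).
For λ=1: (A-λI) row 2 is [-18, -6], so an eigenvector is (-1, 3).
General solution: C_1e^(-5t)(0,-1) + C_2e^(t)(-1,3).
Applying x(0)=-1, z(0)=0 gives C_1=3, C_2=1.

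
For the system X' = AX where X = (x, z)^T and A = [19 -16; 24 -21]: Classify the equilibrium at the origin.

saddle

A = [[19,-16],[24,-21]]; det(A-λI) = λ^2 + 2λ - 15.
λ = -5, 3: opposite signs.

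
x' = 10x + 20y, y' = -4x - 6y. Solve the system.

Coefficient matrix A = [[10, 20], [-4, -6]].
Characteristic polynomial det(A - λI) = λ^2 - 4λ + 20 = 0.
Eigenvalues λ = 2 ± 4i (complex conjugate pair).
For λ=2+4i: an eigenvector is (1,0) - i(2,-1) = (1 - 2i, 0 + i).
A real fundamental pair from Re and Im of e^((2+4i)t)v: X_1 = e^(2t)(cos(4t)·(1,0) + sin(4t)·(2,-1)), X_2 = e^(2t)(sin(4t)·(1,0) - cos(4t)·(2,-1)).
General solution: C_1X_1 + C_2X_2.

x(t) = 2C_1e^(2t)sin(4t) + C_1e^(2t)cos(4t) + C_2e^(2t)sin(4t) - 2C_2e^(2t)cos(4t), y(t) = -C_1e^(2t)sin(4t) + C_2e^(2t)cos(4t)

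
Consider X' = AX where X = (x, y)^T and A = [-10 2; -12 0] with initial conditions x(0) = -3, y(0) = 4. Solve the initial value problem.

Coefficient matrix A = [[-10, 2], [-12, 0]].
Characteristic polynomial det(A - λI) = λ^2 + 10λ + 24 = 0.
Eigenvalues λ = -6, -4.
For λ=-6: (A-λI) row 1 is [-4, 2], so an eigenvector is (1, 2).
For λ=-4: (A-λI) row 1 is [-6, 2], so an eigenvector is (1, 3).
General solution: K_1e^(-6t)(1,2) + K_2e^(-4t)(1,3).
Applying x(0)=-3, y(0)=4 gives K_1=-13, K_2=10.

x(t) = 10e^(-4t) - 13e^(-6t), y(t) = 30e^(-4t) - 26e^(-6t)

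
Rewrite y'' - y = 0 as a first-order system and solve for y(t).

y(t) = C_1e^(-t) + C_2e^(t)

Let x_1 = y, x_2 = y'. Then x_1' = x_2 and x_2' = x_1.
A = [[0,1],[1,0]]; det(A-λI) = λ^2 - 1.
Eigenvalues λ = -1, 1 with eigenvectors (1,-1), (1,1).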